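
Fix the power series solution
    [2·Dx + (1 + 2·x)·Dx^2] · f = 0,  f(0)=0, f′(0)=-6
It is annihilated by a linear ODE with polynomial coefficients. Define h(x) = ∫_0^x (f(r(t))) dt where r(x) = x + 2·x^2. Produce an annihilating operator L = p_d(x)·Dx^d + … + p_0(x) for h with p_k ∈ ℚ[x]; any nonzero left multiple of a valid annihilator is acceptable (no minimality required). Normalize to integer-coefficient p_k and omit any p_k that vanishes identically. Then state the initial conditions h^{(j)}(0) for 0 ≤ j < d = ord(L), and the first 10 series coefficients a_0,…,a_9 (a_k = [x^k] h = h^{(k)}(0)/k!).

L = (-2 + 8·x + 16·x^2)·Dx^2 + (1 + 6·x + 12·x^2 + 16·x^3)·Dx^3  (order 3).
h: a_k = 0, 0, -3, -2, 4, -12/5, -16/5, 64/7, -48/7, -32/3, …
ICs: h(0) = 0, h′(0) = 0, h′′(0) = -6.

f: a_k = 0, -6, 6, -8, 12, -96/5, 32, -384/7, 96, -512/3, …
h₀=f(r): pull back L_f along r ⇒ L₀.
h=∫₀ˣh₀: take L = L₀·Dx.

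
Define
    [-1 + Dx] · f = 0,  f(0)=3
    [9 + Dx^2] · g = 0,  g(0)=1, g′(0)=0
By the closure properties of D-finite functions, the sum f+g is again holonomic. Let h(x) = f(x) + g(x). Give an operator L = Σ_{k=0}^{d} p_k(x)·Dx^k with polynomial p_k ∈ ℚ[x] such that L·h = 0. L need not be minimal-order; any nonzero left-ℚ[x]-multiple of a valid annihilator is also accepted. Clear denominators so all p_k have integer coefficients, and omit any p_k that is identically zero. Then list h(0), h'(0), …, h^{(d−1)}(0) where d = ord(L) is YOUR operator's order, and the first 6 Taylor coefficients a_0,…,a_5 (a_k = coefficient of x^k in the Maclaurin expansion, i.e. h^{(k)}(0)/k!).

f: a_k = 3, 3, 3/2, 1/2, 1/8, 1/40, …
g: a_k = 1, 0, -9/2, 0, 27/8, 0, …
h₀=f+g: left-lcm gives L₀, ord ≤ 3.
L = -9 + 9·Dx - Dx^2 + Dx^3  (order 3).
h: a_k = 4, 3, -3, 1/2, 7/2, 1/40, …
ICs: h(0) = 4, h′(0) = 3, h′′(0) = -6.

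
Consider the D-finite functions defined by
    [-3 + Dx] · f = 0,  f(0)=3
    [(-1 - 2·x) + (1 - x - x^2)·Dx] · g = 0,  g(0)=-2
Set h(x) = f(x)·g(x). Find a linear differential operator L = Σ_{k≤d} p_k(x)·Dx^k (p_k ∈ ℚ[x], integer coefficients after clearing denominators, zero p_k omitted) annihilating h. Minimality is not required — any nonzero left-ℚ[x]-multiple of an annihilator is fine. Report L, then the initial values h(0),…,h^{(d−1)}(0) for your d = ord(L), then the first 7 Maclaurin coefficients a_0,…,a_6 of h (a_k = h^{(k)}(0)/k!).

L = (4 - x - 3·x^2) + (-1 + x + x^2)·Dx  (order 1).
h: a_k = -6, -24, -57, -108, -741/4, -1527/5, -19869/40, …
ICs: h(0) = -6.

f: a_k = 3, 9, 27/2, 27/2, 81/8, 243/40, 243/80, …
g: a_k = -2, -2, -4, -6, -10, -16, -26, …
f·g: L₀ = L_f ⊗_s L_g, ord ≤ 1·1.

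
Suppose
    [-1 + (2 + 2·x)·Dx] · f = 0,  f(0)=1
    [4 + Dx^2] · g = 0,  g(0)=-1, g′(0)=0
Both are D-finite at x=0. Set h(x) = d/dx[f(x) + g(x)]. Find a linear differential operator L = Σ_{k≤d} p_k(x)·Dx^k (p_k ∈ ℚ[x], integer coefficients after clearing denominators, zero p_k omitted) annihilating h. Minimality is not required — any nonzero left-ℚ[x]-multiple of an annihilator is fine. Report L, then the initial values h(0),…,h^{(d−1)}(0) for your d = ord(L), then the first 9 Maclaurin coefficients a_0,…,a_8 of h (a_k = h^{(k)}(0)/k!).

f: a_k = 1, 1/2, -1/8, 1/16, -5/128, 7/256, -21/1024, 33/2048, -429/32768, …
g: a_k = -1, 0, 2, 0, -2/3, 0, 4/45, 0, -2/315, …
h₀=f+g: left-lcm gives L₀, ord ≤ 3.
Differentiate: ansatz ord ≤ ord L₀ ⇒ L.
L = (-124 - 128·x - 64·x^2) + (-152 - 408·x - 384·x^2 - 128·x^3)·Dx + (-31 - 32·x - 16·x^2)·Dx^2 + (-38 - 102·x - 96·x^2 - 32·x^3)·Dx^3  (order 3).
h: a_k = 1/2, 15/4, 3/16, -271/96, 35/256, 3151/7680, 231/2048, -200671/1290240, 6435/65536, …
ICs: h(0) = 1/2, h′(0) = 15/4, h′′(0) = 3/8.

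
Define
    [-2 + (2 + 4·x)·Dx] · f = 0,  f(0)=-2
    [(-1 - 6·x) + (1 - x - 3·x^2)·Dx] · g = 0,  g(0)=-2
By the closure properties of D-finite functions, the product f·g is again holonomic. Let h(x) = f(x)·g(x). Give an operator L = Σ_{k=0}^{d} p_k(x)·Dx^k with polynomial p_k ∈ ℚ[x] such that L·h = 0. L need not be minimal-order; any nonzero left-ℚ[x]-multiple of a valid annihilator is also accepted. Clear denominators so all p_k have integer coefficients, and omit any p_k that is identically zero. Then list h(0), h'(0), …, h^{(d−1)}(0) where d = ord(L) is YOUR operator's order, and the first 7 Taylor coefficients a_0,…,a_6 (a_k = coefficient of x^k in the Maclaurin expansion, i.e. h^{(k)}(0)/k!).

L = (2 + 7·x + 9·x^2) + (-1 - x + 5·x^2 + 6·x^3)·Dx  (order 1).
h: a_k = 4, 8, 18, 44, 191/2, 231, 2049/4, …
ICs: h(0) = 4.

f: a_k = -2, -2, 1, -1, 5/4, -7/4, 21/8, …
g: a_k = -2, -2, -8, -14, -38, -80, -194, …
f·g: L₀ = L_f ⊗_s L_g, ord ≤ 1·1.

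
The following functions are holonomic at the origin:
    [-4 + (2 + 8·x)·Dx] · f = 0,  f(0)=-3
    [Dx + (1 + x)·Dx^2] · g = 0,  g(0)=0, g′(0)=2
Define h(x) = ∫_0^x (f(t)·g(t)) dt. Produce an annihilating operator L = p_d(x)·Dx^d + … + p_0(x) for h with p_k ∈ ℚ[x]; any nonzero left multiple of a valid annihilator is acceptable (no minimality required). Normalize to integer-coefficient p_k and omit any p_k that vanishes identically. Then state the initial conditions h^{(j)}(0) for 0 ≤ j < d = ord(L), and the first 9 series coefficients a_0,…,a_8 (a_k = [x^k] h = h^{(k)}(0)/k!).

f: a_k = -3, -6, 6, -12, 30, -84, 252, -792, 2574, …
g: a_k = 0, 2, -1, 2/3, -1/2, 2/5, -1/3, 2/7, -1/4, …
Product ⇒ symmetric product L₀, ord ≤ 2.
h=∫h₀ ⇒ L = L₀·Dx.
L = (10 + 4·x)·Dx + (-3 - 12·x)·Dx^2 + (1 + 9·x + 24·x^2 + 16·x^3)·Dx^3  (order 3).
h: a_k = 0, 0, -3, -3, 4, -13/2, 389/30, -1052/35, 10807/140, …
ICs: h(0) = 0, h′(0) = 0, h′′(0) = -6.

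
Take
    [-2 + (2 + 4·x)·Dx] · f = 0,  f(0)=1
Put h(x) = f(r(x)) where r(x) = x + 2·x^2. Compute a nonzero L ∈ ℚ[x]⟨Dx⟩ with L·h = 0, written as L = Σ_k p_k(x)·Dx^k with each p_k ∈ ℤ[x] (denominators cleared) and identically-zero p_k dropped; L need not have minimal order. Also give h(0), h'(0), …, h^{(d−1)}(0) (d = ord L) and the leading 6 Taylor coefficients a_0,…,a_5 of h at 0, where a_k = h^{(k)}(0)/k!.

f: a_k = 1, 1, -1/2, 1/2, -5/8, 7/8, …
Substitute x→r, Dx→(1/r')Dx; clear ⇒ L₀.
L = (-1 - 4·x) + (1 + 2·x + 4·x^2)·Dx  (order 1).
h: a_k = 1, 1, 3/2, -3/2, 3/8, 15/8, …
ICs: h(0) = 1.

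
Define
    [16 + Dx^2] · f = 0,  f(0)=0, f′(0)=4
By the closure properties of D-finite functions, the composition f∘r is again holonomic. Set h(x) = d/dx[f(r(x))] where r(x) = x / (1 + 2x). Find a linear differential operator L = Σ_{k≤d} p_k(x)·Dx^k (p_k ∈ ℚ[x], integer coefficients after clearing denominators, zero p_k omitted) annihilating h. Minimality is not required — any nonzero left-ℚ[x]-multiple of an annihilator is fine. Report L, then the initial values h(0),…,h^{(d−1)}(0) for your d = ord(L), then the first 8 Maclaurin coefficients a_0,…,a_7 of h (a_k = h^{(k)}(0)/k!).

f: a_k = 0, 4, 0, -32/3, 0, 128/15, 0, -1024/315, …
f∘r: x↦r, Dx↦Dx/r' in L_f ⇒ L₀.
Differentiate: ansatz ord ≤ ord L₀ ⇒ L.
L = (40 + 96·x + 96·x^2) + (12 + 72·x + 144·x^2 + 96·x^3)·Dx + (1 + 8·x + 24·x^2 + 32·x^3 + 16·x^4)·Dx^2  (order 2).
h: a_k = 4, -16, 16, 128, -2752/3, 3840, -565504/45, 1552384/45, …
ICs: h(0) = 4, h′(0) = -16.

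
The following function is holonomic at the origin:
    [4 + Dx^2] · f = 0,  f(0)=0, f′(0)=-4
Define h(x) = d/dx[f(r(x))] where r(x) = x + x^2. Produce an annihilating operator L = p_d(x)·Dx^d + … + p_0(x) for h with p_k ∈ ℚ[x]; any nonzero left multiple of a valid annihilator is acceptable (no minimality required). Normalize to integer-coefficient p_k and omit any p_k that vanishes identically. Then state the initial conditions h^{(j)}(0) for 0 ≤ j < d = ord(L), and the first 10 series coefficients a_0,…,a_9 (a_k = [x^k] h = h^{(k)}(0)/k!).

L = (16 + 32·x + 96·x^2 + 128·x^3 + 64·x^4) + (-6 - 12·x)·Dx + (1 + 4·x + 4·x^2)·Dx^2  (order 2).
h: a_k = -4, -8, 8, 32, 112/3, 0, -1664/45, -1792/45, -4544/315, 256/21, …
ICs: h(0) = -4, h′(0) = -8.

f: a_k = 0, -4, 0, 8/3, 0, -8/15, 0, 16/315, 0, -8/2835, …
L₀ from L_f via x↦r, Dx↦r'^{-1}Dx.
Derive L from L₀ (diff closure).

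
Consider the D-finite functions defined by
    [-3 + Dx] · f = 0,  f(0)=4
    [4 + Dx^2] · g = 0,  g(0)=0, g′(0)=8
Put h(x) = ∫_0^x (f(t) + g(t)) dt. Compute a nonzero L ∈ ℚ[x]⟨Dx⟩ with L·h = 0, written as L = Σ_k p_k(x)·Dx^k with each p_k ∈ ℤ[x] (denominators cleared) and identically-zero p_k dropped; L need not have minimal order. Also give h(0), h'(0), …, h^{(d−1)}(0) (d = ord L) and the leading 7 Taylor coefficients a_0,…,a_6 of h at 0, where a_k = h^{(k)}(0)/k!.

f: a_k = 4, 12, 18, 18, 27/2, 81/10, 81/20, …
g: a_k = 0, 8, 0, -16/3, 0, 16/15, 0, …
f+g: L₀ = lclm(L_f,L_g), ord ≤ 1+2.
h=∫h₀ ⇒ L = L₀·Dx.
L = -12·Dx + 4·Dx^2 - 3·Dx^3 + Dx^4  (order 4).
h: a_k = 0, 4, 10, 6, 19/6, 27/10, 55/36, …
ICs: h(0) = 0, h′(0) = 4, h′′(0) = 20, h′′′(0) = 36.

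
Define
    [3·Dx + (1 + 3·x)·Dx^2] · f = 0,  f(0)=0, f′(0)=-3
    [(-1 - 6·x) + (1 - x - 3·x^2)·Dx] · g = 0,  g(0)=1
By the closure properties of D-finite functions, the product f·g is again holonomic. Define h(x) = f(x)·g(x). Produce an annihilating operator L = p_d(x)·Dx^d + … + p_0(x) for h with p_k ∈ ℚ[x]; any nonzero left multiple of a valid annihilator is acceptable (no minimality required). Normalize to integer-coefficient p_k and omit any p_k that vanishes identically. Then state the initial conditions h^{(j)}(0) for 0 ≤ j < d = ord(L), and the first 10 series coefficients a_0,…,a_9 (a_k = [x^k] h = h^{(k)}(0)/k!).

f: a_k = 0, -3, 9/2, -9, 81/4, -243/5, 243/2, -2187/7, 6561/8, -2187, …
g: a_k = 1, 1, 4, 7, 19, 40, 97, 217, 508, 1159, …
Sym-product of L_f,L_g gives L₀ (≤ ord 2).
L = (9 + 36·x) + (-1 + 21·x + 45·x^2)·Dx + (-1 - 2·x + 6·x^2 + 9·x^3)·Dx^2  (order 2).
h: a_k = 0, -3, 3/2, -33/2, 33/4, -1797/20, 282/5, -73581/140, 129849/280, -923997/280, …
ICs: h(0) = 0, h′(0) = -3.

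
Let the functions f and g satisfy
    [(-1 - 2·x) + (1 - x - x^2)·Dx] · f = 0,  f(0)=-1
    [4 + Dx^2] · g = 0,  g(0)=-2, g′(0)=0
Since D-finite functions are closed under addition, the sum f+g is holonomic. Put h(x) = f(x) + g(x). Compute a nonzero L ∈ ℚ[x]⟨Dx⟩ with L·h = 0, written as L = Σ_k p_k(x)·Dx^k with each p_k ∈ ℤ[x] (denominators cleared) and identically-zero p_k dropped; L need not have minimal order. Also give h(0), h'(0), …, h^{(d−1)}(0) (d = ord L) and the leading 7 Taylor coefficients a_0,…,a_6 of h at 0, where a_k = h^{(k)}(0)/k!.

L = (44 + 96·x + 32·x^2 + 48·x^3 + 40·x^4 + 16·x^5) + (-16 + 20·x + 8·x^2 - 16·x^3 + 12·x^4 + 24·x^5 + 8·x^6)·Dx + (11 + 24·x + 8·x^2 + 12·x^3 + 10·x^4 + 4·x^5)·Dx^2 + (-4 + 5·x + 2·x^2 - 4·x^3 + 3·x^4 + 6·x^5 + 2·x^6)·Dx^3  (order 3).
h: a_k = -3, -1, 2, -3, -19/3, -8, -577/45, …
ICs: h(0) = -3, h′(0) = -1, h′′(0) = 4.

f: a_k = -1, -1, -2, -3, -5, -8, -13, …
g: a_k = -2, 0, 4, 0, -4/3, 0, 8/45, …
h₀=f+g: left-lcm gives L₀, ord ≤ 3.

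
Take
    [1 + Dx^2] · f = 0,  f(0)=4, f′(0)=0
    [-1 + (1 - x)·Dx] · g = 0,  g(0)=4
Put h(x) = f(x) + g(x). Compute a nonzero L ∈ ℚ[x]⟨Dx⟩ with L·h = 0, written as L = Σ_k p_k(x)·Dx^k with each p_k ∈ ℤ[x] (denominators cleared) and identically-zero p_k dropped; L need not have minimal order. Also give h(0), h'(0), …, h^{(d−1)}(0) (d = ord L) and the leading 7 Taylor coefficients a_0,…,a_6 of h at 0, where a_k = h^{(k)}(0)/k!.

L = (-7 + 2·x - x^2) + (3 - 5·x + 3·x^2 - x^3)·Dx + (-7 + 2·x - x^2)·Dx^2 + (3 - 5·x + 3·x^2 - x^3)·Dx^3  (order 3).
h: a_k = 8, 4, 2, 4, 25/6, 4, 719/180, …
ICs: h(0) = 8, h′(0) = 4, h′′(0) = 4.

f: a_k = 4, 0, -2, 0, 1/6, 0, -1/180, …
g: a_k = 4, 4, 4, 4, 4, 4, 4, …
Sum ⇒ L₀ = lclm(L_f,L_g) in ℚ(x)⟨Dx⟩.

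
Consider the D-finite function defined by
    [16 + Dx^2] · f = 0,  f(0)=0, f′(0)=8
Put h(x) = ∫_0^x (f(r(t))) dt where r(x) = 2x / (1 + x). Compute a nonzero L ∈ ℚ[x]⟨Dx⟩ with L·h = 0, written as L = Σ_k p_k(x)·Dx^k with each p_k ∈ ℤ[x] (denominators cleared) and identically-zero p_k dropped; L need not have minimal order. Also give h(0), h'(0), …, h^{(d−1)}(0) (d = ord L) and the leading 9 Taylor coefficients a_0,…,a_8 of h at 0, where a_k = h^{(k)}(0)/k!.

f: a_k = 0, 8, 0, -64/3, 0, 256/15, 0, -2048/315, 0, …
Substitute x→r, Dx→(1/r')Dx; clear ⇒ L₀.
Integrate: L := L₀·Dx.
L = 64·Dx + (2 + 6·x + 6·x^2 + 2·x^3)·Dx^2 + (1 + 4·x + 6·x^2 + 4·x^3 + x^4)·Dx^3  (order 3).
h: a_k = 0, 0, 8, -16/3, -116/3, 496/5, -3464/45, -1040/7, 189622/315, …
ICs: h(0) = 0, h′(0) = 0, h′′(0) = 16.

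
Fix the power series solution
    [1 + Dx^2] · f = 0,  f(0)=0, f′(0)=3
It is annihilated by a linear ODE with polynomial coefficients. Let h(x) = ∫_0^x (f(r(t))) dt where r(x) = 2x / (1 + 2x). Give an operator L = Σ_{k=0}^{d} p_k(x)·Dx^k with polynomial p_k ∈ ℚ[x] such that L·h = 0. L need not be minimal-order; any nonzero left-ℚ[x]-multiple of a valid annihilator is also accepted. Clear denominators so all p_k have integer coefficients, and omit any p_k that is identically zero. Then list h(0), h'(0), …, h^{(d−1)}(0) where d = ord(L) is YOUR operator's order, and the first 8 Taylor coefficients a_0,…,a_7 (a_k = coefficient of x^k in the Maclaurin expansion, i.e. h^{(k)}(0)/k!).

f: a_k = 0, 3, 0, -1/2, 0, 1/40, 0, -1/1680, …
f∘r: x↦r, Dx↦Dx/r' in L_f ⇒ L₀.
∫: right-multiply L₀ by Dx.
L = 4·Dx + (4 + 24·x + 48·x^2 + 32·x^3)·Dx^2 + (1 + 8·x + 24·x^2 + 32·x^3 + 16·x^4)·Dx^3  (order 3).
h: a_k = 0, 0, 3, -4, 5, -24/5, 2/15, 120/7, …
ICs: h(0) = 0, h′(0) = 0, h′′(0) = 6.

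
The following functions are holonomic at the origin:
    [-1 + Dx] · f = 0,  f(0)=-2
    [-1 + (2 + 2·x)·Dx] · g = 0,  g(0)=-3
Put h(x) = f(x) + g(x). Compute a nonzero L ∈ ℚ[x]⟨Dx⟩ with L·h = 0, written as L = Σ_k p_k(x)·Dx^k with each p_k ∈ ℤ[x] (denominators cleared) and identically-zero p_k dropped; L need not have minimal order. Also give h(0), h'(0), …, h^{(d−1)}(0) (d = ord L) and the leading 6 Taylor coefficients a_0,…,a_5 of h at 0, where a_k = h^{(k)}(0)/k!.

f: a_k = -2, -2, -1, -1/3, -1/12, -1/60, …
g: a_k = -3, -3/2, 3/8, -3/16, 15/128, -21/256, …
h₀=f+g: left-lcm gives L₀, ord ≤ 2.
L = (3 + 2·x) + (-5 - 8·x - 4·x^2)·Dx + (2 + 6·x + 4·x^2)·Dx^2  (order 2).
h: a_k = -5, -7/2, -5/8, -25/48, 13/384, -379/3840, …
ICs: h(0) = -5, h′(0) = -7/2.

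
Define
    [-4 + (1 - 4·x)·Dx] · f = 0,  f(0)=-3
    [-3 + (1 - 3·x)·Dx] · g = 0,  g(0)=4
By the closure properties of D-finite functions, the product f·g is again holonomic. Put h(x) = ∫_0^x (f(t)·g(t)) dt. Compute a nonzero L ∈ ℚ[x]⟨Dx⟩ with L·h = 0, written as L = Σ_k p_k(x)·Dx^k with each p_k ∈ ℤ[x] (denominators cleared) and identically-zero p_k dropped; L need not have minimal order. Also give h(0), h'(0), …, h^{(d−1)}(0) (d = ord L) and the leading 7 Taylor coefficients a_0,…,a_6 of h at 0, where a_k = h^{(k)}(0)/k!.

L = (-7 + 24·x)·Dx + (1 - 7·x + 12·x^2)·Dx^2  (order 2).
h: a_k = 0, -12, -42, -148, -525, -9372/5, -6734, …
ICs: h(0) = 0, h′(0) = -12.

f: a_k = -3, -12, -48, -192, -768, -3072, -12288, …
g: a_k = 4, 12, 36, 108, 324, 972, 2916, …
L₀ := L_f ⊗_s L_g (sym. prod.), ord ≤ 1.
Integrate: L := L₀·Dx.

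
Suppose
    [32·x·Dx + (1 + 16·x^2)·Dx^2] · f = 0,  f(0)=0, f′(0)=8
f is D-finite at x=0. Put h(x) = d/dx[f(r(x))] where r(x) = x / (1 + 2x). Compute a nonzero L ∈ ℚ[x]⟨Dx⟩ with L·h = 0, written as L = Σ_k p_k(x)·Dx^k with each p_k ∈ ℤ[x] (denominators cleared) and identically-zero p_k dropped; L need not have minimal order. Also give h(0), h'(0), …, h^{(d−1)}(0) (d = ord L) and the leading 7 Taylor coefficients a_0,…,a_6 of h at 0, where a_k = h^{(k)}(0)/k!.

f: a_k = 0, 8, 0, -128/3, 0, 2048/5, 0, …
L₀ from L_f via x↦r, Dx↦r'^{-1}Dx.
h=h₀': d/dx-closure on L₀ ⇒ L.
L = (4 + 40·x) + (1 + 4·x + 20·x^2)·Dx  (order 1).
h: a_k = 8, -32, -32, 768, -2432, -5632, 71168, …
ICs: h(0) = 8.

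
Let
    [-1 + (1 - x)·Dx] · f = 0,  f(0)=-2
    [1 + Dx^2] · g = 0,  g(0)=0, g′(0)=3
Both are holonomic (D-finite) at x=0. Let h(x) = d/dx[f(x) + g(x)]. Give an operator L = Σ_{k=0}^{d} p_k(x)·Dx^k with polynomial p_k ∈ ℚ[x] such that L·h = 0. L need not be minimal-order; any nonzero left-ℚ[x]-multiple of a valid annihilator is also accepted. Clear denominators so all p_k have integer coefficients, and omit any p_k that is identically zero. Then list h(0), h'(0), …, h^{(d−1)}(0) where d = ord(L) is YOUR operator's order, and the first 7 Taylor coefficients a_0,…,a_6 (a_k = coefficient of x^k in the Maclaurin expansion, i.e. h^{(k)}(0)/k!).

L = (26 - 4·x + 2·x^2) + (-7 + 9·x - 3·x^2 + x^3)·Dx + (26 - 4·x + 2·x^2)·Dx^2 + (-7 + 9·x - 3·x^2 + x^3)·Dx^3  (order 3).
h: a_k = 1, -4, -15/2, -8, -79/8, -12, -3361/240, …
ICs: h(0) = 1, h′(0) = -4, h′′(0) = -15.

f: a_k = -2, -2, -2, -2, -2, -2, -2, …
g: a_k = 0, 3, 0, -1/2, 0, 1/40, 0, …
L₀ := lclm(L_f,L_g); ord L₀ ≤ 1+2.
Derive L from L₀ (diff closure).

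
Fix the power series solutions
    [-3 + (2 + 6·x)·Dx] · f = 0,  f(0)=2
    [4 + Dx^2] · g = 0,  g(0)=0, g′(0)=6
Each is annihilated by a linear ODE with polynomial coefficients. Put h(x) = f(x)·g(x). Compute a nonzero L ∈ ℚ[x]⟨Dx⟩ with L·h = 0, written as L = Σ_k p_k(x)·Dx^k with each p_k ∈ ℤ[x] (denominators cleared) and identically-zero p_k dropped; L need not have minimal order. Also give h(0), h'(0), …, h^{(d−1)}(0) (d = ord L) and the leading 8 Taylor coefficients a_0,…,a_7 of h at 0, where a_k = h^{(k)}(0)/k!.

L = (43 + 96·x + 144·x^2) + (-12 - 36·x)·Dx + (4 + 24·x + 36·x^2)·Dx^2  (order 2).
h: a_k = 0, 12, 18, -43/2, 33/4, -4379/160, 21963/320, -838883/5376, …
ICs: h(0) = 0, h′(0) = 12.

f: a_k = 2, 3, -9/4, 27/8, -405/64, 1701/128, -15309/512, 72171/1024, …
g: a_k = 0, 6, 0, -4, 0, 4/5, 0, -8/105, …
L₀ := L_f ⊗_s L_g (sym. prod.), ord ≤ 2.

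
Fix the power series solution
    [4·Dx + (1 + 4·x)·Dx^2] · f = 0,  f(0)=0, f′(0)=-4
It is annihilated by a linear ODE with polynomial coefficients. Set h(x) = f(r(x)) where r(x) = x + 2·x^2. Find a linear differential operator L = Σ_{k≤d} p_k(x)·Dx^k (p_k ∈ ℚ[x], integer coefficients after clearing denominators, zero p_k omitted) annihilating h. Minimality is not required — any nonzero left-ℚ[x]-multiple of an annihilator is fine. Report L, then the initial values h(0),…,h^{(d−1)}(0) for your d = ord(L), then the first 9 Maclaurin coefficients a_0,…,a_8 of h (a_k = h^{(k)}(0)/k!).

f: a_k = 0, -4, 8, -64/3, 64, -1024/5, 2048/3, -16384/7, 8192, …
h₀=f(r): pull back L_f along r ⇒ L₀.
L = (16·x + 32·x^2)·Dx + (1 + 8·x + 24·x^2 + 32·x^3)·Dx^2  (order 2).
h: a_k = 0, -4, 0, 32/3, -32, 256/5, 0, -2048/7, 1024, …
ICs: h(0) = 0, h′(0) = -4.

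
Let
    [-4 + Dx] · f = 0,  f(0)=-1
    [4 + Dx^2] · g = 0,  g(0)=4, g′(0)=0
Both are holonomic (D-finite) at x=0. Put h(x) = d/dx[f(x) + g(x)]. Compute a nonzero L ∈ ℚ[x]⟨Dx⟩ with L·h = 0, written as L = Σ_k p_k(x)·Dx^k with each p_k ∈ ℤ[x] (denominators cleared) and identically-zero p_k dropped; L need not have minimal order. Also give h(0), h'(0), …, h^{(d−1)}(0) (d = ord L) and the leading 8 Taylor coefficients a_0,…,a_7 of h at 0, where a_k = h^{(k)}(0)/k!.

f: a_k = -1, -4, -8, -32/3, -32/3, -128/15, -256/45, -1024/315, …
g: a_k = 4, 0, -8, 0, 8/3, 0, -16/45, 0, …
L₀ := lclm(L_f,L_g); ord L₀ ≤ 1+2.
Derive L from L₀ (diff closure).
L = 16 - 4·Dx + 4·Dx^2 - Dx^3  (order 3).
h: a_k = -4, -32, -32, -32, -128/3, -544/15, -1024/45, -64/5, …
ICs: h(0) = -4, h′(0) = -32, h′′(0) = -64.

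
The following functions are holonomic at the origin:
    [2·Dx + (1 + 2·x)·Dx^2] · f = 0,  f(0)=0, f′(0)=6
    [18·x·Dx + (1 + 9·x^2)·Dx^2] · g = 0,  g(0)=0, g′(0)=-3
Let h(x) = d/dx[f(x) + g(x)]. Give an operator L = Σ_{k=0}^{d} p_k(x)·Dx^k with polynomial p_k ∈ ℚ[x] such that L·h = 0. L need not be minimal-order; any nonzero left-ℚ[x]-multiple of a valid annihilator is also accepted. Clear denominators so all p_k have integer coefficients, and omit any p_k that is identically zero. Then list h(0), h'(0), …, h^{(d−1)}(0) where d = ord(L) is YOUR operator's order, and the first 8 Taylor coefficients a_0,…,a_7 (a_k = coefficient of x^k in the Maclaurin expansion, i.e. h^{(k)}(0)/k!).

f: a_k = 0, 6, -6, 8, -12, 96/5, -32, 384/7, …
g: a_k = 0, -3, 0, 9, 0, -243/5, 0, 2187/7, …
f+g: L₀ = lclm(L_f,L_g), ord ≤ 2+2.
Differentiate: ansatz ord ≤ ord L₀ ⇒ L.
L = (-18 - 108·x + 486·x^2 + 324·x^3) + (-13 - 36·x + 135·x^2 + 972·x^3 + 648·x^4)·Dx + (-1 + 7·x + 18·x^2 + 81·x^3 + 243·x^4 + 162·x^5)·Dx^2  (order 2).
h: a_k = 3, -12, 51, -48, -147, -192, 2571, -768, …
ICs: h(0) = 3, h′(0) = -12.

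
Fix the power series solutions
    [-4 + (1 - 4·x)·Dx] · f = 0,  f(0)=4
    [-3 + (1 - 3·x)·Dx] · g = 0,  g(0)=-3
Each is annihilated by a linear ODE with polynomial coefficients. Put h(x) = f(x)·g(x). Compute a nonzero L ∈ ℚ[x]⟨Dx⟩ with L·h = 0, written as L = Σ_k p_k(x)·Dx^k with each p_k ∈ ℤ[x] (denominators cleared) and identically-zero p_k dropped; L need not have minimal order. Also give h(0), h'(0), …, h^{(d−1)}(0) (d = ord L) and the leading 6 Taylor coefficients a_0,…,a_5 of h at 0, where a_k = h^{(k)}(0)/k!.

L = (-7 + 24·x) + (1 - 7·x + 12·x^2)·Dx  (order 1).
h: a_k = -12, -84, -444, -2100, -9372, -40404, …
ICs: h(0) = -12.

f: a_k = 4, 16, 64, 256, 1024, 4096, …
g: a_k = -3, -9, -27, -81, -243, -729, …
Sym-product of L_f,L_g gives L₀ (≤ ord 1).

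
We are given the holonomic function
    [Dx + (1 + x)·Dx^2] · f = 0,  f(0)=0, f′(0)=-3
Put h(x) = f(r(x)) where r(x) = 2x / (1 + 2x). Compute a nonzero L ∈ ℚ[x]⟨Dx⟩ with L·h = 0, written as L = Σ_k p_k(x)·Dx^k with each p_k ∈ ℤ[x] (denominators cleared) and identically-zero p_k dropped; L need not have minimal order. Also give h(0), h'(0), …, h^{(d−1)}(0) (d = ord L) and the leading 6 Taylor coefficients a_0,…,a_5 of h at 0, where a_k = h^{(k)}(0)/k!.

L = (6 + 16·x)·Dx + (1 + 6·x + 8·x^2)·Dx^2  (order 2).
h: a_k = 0, -6, 18, -56, 180, -2976/5, …
ICs: h(0) = 0, h′(0) = -6.

f: a_k = 0, -3, 3/2, -1, 3/4, -3/5, …
h₀=f(r): pull back L_f along r ⇒ L₀.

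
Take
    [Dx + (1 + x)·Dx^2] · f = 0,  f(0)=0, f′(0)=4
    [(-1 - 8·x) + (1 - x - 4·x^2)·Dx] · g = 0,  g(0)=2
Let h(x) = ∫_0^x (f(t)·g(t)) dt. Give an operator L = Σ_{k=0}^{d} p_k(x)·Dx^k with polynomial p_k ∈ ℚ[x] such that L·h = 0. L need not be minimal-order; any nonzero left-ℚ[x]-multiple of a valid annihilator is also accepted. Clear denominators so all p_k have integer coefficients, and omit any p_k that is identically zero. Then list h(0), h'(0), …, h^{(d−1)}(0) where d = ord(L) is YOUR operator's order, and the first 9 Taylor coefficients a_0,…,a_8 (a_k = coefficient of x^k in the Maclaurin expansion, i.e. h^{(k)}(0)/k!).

f: a_k = 0, 4, -2, 4/3, -1, 4/5, -2/3, 4/7, -1/2, …
g: a_k = 2, 2, 10, 18, 58, 130, 362, 882, 2330, …
Product ⇒ symmetric product L₀, ord ≤ 2.
h=∫₀ˣh₀: take L = L₀·Dx.
L = (9 + 16·x)·Dx + (1 + 19·x + 20·x^2)·Dx^2 + (-1 + 5·x^2 + 4·x^3)·Dx^3  (order 3).
h: a_k = 0, 0, 4, 4/3, 29/3, 158/15, 1567/45, 6274/105, 4393/28, …
ICs: h(0) = 0, h′(0) = 0, h′′(0) = 8.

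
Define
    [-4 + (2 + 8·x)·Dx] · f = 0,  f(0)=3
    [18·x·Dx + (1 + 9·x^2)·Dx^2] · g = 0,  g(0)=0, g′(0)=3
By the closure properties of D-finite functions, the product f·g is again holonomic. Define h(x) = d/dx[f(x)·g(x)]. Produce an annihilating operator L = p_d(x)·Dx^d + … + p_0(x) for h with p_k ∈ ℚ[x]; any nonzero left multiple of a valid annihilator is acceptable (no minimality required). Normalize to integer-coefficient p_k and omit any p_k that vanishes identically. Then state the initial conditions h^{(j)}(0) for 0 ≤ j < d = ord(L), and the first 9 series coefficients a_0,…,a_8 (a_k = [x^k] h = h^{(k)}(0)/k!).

f: a_k = 3, 6, -6, 12, -30, 84, -252, 792, -2574, …
g: a_k = 0, 3, 0, -9, 0, 243/5, 0, -2187/7, 0, …
h₀=f·g: eliminate ⇒ L₀, order ≤ 1·2.
Derive L from L₀ (diff closure).
L = (2 + 120·x + 150·x^2 - 648·x^3 - 324·x^4) + (7 + 70·x + 279·x^2 - 42·x^3 - 2268·x^4 - 1296·x^5)·Dx + (1 + 5·x - 2·x^2 - 27·x^3 - 147·x^4 - 648·x^5 - 432·x^6)·Dx^2  (order 2).
h: a_k = 9, 36, -135, -72, 549, 13068/5, -60021/5, 92016/35, 95985/7, …
ICs: h(0) = 9, h′(0) = 36.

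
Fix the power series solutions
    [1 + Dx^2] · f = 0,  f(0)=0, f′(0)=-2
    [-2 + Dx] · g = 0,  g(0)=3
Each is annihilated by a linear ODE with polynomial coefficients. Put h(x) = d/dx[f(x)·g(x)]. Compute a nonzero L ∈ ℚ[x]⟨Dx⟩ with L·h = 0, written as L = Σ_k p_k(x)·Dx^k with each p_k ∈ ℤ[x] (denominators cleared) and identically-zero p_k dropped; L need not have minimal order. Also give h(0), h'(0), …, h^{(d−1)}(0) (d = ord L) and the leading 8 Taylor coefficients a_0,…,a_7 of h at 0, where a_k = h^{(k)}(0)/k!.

L = 5 - 4·Dx + Dx^2  (order 2).
h: a_k = -6, -24, -33, -24, -41/4, -11/5, 29/120, 2/5, …
ICs: h(0) = -6, h′(0) = -24.

f: a_k = 0, -2, 0, 1/3, 0, -1/60, 0, 1/2520, …
g: a_k = 3, 6, 6, 4, 2, 4/5, 4/15, 8/105, …
h₀=f·g: eliminate ⇒ L₀, order ≤ 2·1.
Differentiate: ansatz ord ≤ ord L₀ ⇒ L.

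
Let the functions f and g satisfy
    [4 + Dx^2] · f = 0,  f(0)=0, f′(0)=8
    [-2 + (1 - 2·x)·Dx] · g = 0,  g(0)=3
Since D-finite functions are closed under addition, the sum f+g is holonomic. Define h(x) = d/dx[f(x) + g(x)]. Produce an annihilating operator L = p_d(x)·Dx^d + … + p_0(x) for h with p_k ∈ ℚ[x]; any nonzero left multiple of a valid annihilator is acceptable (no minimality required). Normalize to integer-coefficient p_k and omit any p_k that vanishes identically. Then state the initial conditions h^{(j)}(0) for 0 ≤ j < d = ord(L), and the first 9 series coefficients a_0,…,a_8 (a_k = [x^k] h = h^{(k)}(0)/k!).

L = (208 - 64·x + 64·x^2) + (-28 + 72·x - 48·x^2 + 32·x^3)·Dx + (52 - 16·x + 16·x^2)·Dx^2 + (-7 + 18·x - 12·x^2 + 8·x^3)·Dx^3  (order 3).
h: a_k = 14, 24, 56, 192, 1456/3, 1152, 120928/45, 6144, 4354576/315, …
ICs: h(0) = 14, h′(0) = 24, h′′(0) = 112.

f: a_k = 0, 8, 0, -16/3, 0, 16/15, 0, -32/315, 0, …
g: a_k = 3, 6, 12, 24, 48, 96, 192, 384, 768, …
Weyl lclm of L_f,L_g ⇒ L₀ (ord ≤ 3).
Derive L from L₀ (diff closure).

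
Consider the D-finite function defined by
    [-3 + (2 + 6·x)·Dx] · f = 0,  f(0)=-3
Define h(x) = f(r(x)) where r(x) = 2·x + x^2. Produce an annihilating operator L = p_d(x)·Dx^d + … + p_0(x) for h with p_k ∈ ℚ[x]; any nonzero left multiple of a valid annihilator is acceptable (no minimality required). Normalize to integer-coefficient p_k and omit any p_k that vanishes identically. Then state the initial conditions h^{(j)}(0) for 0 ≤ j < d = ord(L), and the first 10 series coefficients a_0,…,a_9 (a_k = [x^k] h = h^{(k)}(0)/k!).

f: a_k = -3, -9/2, 27/8, -81/16, 1215/128, -5103/256, 45927/1024, -216513/2048, 8444007/32768, -42220035/65536, …
h₀=f(r): pull back L_f along r ⇒ L₀.
L = (-3 - 3·x) + (1 + 6·x + 3·x^2)·Dx  (order 1).
h: a_k = -3, -9, 9, -27, 189/2, -729/2, 2997/2, -12879/2, 228663/8, -1040283/8, …
ICs: h(0) = -3.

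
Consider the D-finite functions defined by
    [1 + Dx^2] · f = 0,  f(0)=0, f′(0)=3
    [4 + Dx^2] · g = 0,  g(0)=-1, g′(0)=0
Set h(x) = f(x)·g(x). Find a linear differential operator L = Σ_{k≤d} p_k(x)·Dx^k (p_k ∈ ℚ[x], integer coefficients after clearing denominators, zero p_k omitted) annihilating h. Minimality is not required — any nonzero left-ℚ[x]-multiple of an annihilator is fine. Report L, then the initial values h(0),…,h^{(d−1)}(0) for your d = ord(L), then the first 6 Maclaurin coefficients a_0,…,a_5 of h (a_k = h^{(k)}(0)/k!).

f: a_k = 0, 3, 0, -1/2, 0, 1/40, …
g: a_k = -1, 0, 2, 0, -2/3, 0, …
Sym-product of L_f,L_g gives L₀ (≤ ord 4).
L = 9 + 10·Dx^2 + Dx^4  (order 4).
h: a_k = 0, -3, 0, 13/2, 0, -121/40, …
ICs: h(0) = 0, h′(0) = -3, h′′(0) = 0, h′′′(0) = 39.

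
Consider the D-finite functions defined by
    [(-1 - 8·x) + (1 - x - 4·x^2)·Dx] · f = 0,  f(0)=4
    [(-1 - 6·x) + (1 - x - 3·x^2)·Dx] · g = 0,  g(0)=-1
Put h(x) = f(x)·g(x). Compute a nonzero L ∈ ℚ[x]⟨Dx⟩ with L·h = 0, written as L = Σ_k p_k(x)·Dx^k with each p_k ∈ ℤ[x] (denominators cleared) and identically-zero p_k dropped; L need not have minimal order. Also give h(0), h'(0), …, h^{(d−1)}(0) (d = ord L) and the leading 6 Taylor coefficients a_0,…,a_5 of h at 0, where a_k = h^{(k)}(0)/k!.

L = (-2 - 12·x + 21·x^2 + 48·x^3) + (1 - 2·x - 6·x^2 + 7·x^3 + 12·x^4)·Dx  (order 1).
h: a_k = -4, -8, -40, -100, -336, -896, …
ICs: h(0) = -4.

f: a_k = 4, 4, 20, 36, 116, 260, …
g: a_k = -1, -1, -4, -7, -19, -40, …
f·g: L₀ = L_f ⊗_s L_g, ord ≤ 1·1.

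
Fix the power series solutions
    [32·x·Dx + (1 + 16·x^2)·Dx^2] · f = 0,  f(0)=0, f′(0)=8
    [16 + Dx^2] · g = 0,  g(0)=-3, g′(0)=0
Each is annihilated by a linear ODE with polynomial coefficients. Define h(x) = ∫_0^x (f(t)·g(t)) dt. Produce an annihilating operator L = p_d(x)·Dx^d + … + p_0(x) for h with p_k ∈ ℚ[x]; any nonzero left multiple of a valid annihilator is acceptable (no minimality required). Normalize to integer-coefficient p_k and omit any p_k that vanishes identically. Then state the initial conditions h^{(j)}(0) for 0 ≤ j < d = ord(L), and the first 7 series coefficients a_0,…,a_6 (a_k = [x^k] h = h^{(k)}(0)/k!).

f: a_k = 0, 8, 0, -128/3, 0, 2048/5, 0, …
g: a_k = -3, 0, 24, 0, -32, 0, 256/15, …
h₀=f·g: eliminate ⇒ L₀, order ≤ 2·2.
Integrate: L := L₀·Dx.
L = (1280 + 53248·x^2 + 360448·x^4 + 2097152·x^6 + 8388608·x^8)·Dx + (1536·x + 40960·x^3 + 393216·x^5 + 2097152·x^7)·Dx^2 + (96 + 4096·x^2 + 36864·x^4 + 262144·x^6 + 1048576·x^8)·Dx^3 + (96·x + 2560·x^3 + 24576·x^5 + 131072·x^7)·Dx^4 + (1 + 48·x^2 + 896·x^4 + 8192·x^6 + 32768·x^8)·Dx^5  (order 5).
h: a_k = 0, 0, -12, 0, 80, 0, -6272/15, …
ICs: h(0) = 0, h′(0) = 0, h′′(0) = -24, h′′′(0) = 0, h′′′′(0) = 1920.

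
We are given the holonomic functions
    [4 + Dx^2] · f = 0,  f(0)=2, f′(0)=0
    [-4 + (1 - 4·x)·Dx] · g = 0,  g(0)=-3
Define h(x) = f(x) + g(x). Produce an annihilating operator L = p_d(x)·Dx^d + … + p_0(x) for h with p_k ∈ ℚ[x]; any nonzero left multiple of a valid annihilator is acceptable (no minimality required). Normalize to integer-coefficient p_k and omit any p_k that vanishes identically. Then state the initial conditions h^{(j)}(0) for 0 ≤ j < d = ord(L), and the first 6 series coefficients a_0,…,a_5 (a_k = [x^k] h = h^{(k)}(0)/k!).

f: a_k = 2, 0, -4, 0, 4/3, 0, …
g: a_k = -3, -12, -48, -192, -768, -3072, …
h₀=f+g: left-lcm gives L₀, ord ≤ 3.
L = (-400 + 128·x - 256·x^2) + (36 - 176·x + 192·x^2 - 256·x^3)·Dx + (-100 + 32·x - 64·x^2)·Dx^2 + (9 - 44·x + 48·x^2 - 64·x^3)·Dx^3  (order 3).
h: a_k = -1, -12, -52, -192, -2300/3, -3072, …
ICs: h(0) = -1, h′(0) = -12, h′′(0) = -104.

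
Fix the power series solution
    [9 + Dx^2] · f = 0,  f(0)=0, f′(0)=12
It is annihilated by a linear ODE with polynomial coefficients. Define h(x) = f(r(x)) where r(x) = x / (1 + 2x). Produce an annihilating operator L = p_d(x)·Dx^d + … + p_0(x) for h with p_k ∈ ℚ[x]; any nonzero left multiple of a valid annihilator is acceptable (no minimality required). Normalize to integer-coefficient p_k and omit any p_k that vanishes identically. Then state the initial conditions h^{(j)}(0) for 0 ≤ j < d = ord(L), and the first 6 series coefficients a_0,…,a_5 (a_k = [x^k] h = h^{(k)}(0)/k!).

f: a_k = 0, 12, 0, -18, 0, 81/10, …
Substitute x→r, Dx→(1/r')Dx; clear ⇒ L₀.
L = 9 + (4 + 24·x + 48·x^2 + 32·x^3)·Dx + (1 + 8·x + 24·x^2 + 32·x^3 + 16·x^4)·Dx^2  (order 2).
h: a_k = 0, 12, -24, 30, 12, -2319/10, …
ICs: h(0) = 0, h′(0) = 12.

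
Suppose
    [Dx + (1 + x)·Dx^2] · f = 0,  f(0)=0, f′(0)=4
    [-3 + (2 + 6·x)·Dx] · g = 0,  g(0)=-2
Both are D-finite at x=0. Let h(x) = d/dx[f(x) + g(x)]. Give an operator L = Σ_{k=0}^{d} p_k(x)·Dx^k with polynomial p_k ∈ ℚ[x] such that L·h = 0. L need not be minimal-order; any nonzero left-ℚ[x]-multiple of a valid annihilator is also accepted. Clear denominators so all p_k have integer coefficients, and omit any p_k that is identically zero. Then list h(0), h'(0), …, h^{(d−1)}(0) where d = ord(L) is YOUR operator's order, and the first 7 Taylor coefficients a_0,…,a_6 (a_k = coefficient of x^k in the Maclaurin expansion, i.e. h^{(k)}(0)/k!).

f: a_k = 0, 4, -2, 4/3, -1, 4/5, -2/3, …
g: a_k = -2, -3, 9/4, -27/8, 405/64, -1701/128, 15309/512, …
Weyl lclm of L_f,L_g ⇒ L₀ (ord ≤ 3).
h₀' ⇒ L via d/dx closure of L₀.
L = (-15 + 9·x) + (-19 - 6·x + 45·x^2)·Dx + (-2 - 2·x + 18·x^2 + 18·x^3)·Dx^2  (order 2).
h: a_k = 1, 1/2, -49/8, 341/16, -7993/128, 44903/256, -501101/1024, …
ICs: h(0) = 1, h′(0) = 1/2.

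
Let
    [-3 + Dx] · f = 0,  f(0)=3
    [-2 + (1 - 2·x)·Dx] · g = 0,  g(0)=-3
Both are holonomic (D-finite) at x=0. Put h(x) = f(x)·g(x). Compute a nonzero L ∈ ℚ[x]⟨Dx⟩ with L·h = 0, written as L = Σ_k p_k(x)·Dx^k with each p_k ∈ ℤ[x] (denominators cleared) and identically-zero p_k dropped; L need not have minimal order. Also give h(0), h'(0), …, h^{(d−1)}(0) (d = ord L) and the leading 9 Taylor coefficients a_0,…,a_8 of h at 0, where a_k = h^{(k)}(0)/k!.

f: a_k = 3, 9, 27/2, 27/2, 81/8, 243/40, 243/80, 729/560, 2187/4480, …
g: a_k = -3, -6, -12, -24, -48, -96, -192, -384, -768, …
L₀ := L_f ⊗_s L_g (sym. prod.), ord ≤ 1.
L = (5 - 6·x) + (-1 + 2·x)·Dx  (order 1).
h: a_k = -9, -45, -261/2, -603/2, -5067/8, -51399/40, -41265/16, -2890737/560, -46258353/4480, …
ICs: h(0) = -9.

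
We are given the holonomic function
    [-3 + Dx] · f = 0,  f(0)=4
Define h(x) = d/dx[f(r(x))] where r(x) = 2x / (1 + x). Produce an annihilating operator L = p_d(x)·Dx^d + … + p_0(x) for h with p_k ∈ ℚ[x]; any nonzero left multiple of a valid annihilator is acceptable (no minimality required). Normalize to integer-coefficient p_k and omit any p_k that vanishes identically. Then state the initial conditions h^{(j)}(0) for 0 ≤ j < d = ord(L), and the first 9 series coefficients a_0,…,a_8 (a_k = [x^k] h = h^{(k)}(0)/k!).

L = (4 - 2·x) + (-1 - 2·x - x^2)·Dx  (order 1).
h: a_k = 24, 96, 72, -96, -24, 576/5, -456/5, -384/35, 3672/35, …
ICs: h(0) = 24.

f: a_k = 4, 12, 18, 18, 27/2, 81/10, 81/20, 243/140, 729/1120, …
Change of var in L_f (x↦r) gives L₀.
Derive L from L₀ (diff closure).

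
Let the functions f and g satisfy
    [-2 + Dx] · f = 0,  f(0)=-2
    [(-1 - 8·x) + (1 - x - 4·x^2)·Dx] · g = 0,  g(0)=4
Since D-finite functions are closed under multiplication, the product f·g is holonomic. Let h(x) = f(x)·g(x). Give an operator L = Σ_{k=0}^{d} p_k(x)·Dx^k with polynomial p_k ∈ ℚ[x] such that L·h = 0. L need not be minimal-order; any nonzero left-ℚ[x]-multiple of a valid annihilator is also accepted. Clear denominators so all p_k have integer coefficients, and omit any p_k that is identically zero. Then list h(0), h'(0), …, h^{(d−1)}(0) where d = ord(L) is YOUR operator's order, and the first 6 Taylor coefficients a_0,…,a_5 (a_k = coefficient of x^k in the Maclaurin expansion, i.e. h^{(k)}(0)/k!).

L = (3 + 6·x - 8·x^2) + (-1 + x + 4·x^2)·Dx  (order 1).
h: a_k = -8, -24, -72, -536/3, -472, -5944/5, …
ICs: h(0) = -8.

f: a_k = -2, -4, -4, -8/3, -4/3, -8/15, …
g: a_k = 4, 4, 20, 36, 116, 260, …
L₀ := L_f ⊗_s L_g (sym. prod.), ord ≤ 1.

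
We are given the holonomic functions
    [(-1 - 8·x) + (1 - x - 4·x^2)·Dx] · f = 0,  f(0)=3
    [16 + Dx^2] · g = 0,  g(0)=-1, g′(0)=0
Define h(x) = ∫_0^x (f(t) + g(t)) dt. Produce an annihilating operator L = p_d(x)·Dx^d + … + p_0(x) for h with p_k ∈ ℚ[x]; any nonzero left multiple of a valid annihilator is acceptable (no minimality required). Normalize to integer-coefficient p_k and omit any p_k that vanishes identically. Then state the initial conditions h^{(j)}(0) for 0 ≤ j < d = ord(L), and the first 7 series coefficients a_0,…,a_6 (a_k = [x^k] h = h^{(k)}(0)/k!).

f: a_k = 3, 3, 15, 27, 87, 195, 543, …
g: a_k = -1, 0, 8, 0, -32/3, 0, 256/45, …
L₀ := lclm(L_f,L_g); ord L₀ ≤ 1+2.
Integrate: L := L₀·Dx.
L = (560 + 4608·x + 1664·x^2 + 6144·x^3 + 10240·x^4 + 16384·x^5)·Dx + (-208 + 272·x + 896·x^2 - 1408·x^3 - 1536·x^4 + 6144·x^5 + 8192·x^6)·Dx^2 + (35 + 288·x + 104·x^2 + 384·x^3 + 640·x^4 + 1024·x^5)·Dx^3 + (-13 + 17·x + 56·x^2 - 88·x^3 - 96·x^4 + 384·x^5 + 512·x^6)·Dx^4  (order 4).
h: a_k = 0, 2, 3/2, 23/3, 27/4, 229/15, 65/2, …
ICs: h(0) = 0, h′(0) = 2, h′′(0) = 3, h′′′(0) = 46.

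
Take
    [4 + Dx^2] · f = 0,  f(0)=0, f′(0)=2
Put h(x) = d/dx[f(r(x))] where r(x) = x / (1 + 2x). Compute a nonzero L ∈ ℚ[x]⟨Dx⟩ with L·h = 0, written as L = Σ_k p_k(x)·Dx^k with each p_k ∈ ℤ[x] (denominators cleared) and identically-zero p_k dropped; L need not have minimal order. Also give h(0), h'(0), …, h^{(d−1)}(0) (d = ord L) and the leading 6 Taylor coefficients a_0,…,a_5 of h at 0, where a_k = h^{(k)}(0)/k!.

f: a_k = 0, 2, 0, -4/3, 0, 4/15, …
Change of var in L_f (x↦r) gives L₀.
Derive L from L₀ (diff closure).
L = (28 + 96·x + 96·x^2) + (12 + 72·x + 144·x^2 + 96·x^3)·Dx + (1 + 8·x + 24·x^2 + 32·x^3 + 16·x^4)·Dx^2  (order 2).
h: a_k = 2, -8, 20, -32, 4/3, 240, …
ICs: h(0) = 2, h′(0) = -8.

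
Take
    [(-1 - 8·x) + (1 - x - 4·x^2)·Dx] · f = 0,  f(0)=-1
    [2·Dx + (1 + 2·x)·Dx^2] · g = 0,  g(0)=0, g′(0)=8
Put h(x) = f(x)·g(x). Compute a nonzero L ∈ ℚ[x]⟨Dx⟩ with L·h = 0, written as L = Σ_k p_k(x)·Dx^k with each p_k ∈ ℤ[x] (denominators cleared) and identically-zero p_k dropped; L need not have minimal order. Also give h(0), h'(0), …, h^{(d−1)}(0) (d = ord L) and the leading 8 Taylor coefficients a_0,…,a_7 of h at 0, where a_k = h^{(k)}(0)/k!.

f: a_k = -1, -1, -5, -9, -29, -65, -181, -441, …
g: a_k = 0, 8, -8, 32/3, -16, 128/5, -128/3, 512/7, …
L₀ := L_f ⊗_s L_g (sym. prod.), ord ≤ 2.
L = (10 + 32·x) + (22·x + 40·x^2)·Dx + (-1 - x + 6·x^2 + 8·x^3)·Dx^2  (order 2).
h: a_k = 0, -8, 0, -128/3, -80/3, -3344/15, -4304/15, -26288/21, …
ICs: h(0) = 0, h′(0) = -8.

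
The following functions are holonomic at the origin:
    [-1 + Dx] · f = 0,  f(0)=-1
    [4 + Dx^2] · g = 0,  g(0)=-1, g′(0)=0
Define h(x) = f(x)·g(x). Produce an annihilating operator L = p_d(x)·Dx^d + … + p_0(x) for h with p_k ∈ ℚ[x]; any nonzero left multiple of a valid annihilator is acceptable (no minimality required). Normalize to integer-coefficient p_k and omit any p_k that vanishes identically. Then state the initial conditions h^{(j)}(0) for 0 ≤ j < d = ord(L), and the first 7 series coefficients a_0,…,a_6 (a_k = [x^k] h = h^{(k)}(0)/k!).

L = 5 - 2·Dx + Dx^2  (order 2).
h: a_k = 1, 1, -3/2, -11/6, -7/24, 41/120, 13/80, …
ICs: h(0) = 1, h′(0) = 1.

f: a_k = -1, -1, -1/2, -1/6, -1/24, -1/120, -1/720, …
g: a_k = -1, 0, 2, 0, -2/3, 0, 4/45, …
f·g: L₀ = L_f ⊗_s L_g, ord ≤ 1·2.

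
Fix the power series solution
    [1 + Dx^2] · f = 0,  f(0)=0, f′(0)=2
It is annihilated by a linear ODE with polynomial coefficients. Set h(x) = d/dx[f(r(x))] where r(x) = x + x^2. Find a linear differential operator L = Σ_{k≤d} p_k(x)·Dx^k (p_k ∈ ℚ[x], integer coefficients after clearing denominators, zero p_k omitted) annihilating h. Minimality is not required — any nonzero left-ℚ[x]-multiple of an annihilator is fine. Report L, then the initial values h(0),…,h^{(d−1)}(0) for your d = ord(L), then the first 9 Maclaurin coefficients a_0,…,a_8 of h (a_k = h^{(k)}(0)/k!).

f: a_k = 0, 2, 0, -1/3, 0, 1/60, 0, -1/2520, 0, …
f∘r: x↦r, Dx↦Dx/r' in L_f ⇒ L₀.
Derive L from L₀ (diff closure).
L = (13 + 8·x + 24·x^2 + 32·x^3 + 16·x^4) + (-6 - 12·x)·Dx + (1 + 4·x + 4·x^2)·Dx^2  (order 2).
h: a_k = 2, 4, -1, -4, -59/12, -3/2, 419/360, 59/45, 13609/20160, …
ICs: h(0) = 2, h′(0) = 4.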